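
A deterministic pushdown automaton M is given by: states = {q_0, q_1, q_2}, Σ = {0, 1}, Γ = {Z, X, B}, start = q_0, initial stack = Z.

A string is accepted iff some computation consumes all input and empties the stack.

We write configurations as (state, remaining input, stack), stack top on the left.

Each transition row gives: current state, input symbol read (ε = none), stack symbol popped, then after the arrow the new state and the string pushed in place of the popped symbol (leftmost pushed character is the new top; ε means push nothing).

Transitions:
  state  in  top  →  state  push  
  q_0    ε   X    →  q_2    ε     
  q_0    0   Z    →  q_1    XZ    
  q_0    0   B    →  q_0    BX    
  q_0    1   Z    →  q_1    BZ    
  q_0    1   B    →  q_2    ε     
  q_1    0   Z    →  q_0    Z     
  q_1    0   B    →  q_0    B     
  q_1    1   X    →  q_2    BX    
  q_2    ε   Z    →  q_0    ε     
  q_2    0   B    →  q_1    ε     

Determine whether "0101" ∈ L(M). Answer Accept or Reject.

(q_0, 0101, Z)
  read 0, top Z: go to q_1, push XZ → (q_1, 101, XZ)
  read 1, top X: go to q_2, push BX → (q_2, 01, BXZ)
  read 0, top B: go to q_1, push ε → (q_1, 1, XZ)
  read 1, top X: go to q_2, push BX → (q_2, ε, BXZ)
All input consumed; stack is BXZ, not empty, and no further ε-move applies.

Reject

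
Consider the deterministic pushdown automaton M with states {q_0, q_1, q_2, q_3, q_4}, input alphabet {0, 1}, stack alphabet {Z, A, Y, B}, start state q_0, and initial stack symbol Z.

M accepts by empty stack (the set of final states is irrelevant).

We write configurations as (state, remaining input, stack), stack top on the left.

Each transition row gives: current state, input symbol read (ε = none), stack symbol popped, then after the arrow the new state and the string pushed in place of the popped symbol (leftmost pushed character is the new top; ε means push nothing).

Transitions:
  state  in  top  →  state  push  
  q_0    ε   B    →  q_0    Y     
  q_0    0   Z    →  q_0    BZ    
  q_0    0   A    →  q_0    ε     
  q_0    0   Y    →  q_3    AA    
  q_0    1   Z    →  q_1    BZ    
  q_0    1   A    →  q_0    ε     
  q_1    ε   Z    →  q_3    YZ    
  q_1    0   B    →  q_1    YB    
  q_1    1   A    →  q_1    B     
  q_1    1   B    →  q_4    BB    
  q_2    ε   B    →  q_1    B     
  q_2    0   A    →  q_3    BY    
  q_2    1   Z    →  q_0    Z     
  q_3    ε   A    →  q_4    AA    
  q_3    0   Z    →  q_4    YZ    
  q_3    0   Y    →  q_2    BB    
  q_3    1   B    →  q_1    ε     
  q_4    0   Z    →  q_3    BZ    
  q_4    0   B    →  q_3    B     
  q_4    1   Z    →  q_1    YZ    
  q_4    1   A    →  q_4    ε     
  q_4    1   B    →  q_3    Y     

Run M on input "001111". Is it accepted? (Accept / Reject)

(q_0, 001111, Z)
  read 0, top Z: go to q_0, push BZ → (q_0, 01111, BZ)
  ε-move, top B: go to q_0, push Y → (q_0, 01111, YZ)
  read 0, top Y: go to q_3, push AA → (q_3, 1111, AAZ)
  ε-move, top A: go to q_4, push AA → (q_4, 1111, AAAZ)
  read 1, top A: go to q_4, push ε → (q_4, 111, AAZ)
  read 1, top A: go to q_4, push ε → (q_4, 11, AZ)
  read 1, top A: go to q_4, push ε → (q_4, 1, Z)
  read 1, top Z: go to q_1, push YZ → (q_1, ε, YZ)
All input consumed; stack is YZ, not empty, and no further ε-move applies.

Reject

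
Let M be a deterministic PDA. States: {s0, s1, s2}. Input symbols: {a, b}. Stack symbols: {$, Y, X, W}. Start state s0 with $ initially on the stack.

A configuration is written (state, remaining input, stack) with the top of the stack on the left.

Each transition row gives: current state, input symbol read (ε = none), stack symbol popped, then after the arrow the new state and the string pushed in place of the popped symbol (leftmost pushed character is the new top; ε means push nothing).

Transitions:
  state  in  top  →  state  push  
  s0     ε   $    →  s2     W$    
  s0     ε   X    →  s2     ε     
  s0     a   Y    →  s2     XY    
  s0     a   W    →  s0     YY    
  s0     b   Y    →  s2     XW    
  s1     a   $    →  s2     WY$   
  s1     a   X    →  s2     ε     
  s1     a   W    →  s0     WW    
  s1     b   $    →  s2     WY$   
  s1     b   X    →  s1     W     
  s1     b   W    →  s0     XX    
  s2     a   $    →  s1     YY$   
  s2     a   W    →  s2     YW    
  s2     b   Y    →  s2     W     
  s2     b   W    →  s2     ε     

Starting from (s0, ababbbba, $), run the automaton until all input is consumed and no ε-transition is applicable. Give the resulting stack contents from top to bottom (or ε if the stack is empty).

(s0, ababbbba, $)
  ε-move, top $: go to s2, push W$ → (s2, ababbbba, W$)
  read a, top W: go to s2, push YW → (s2, babbbba, YW$)
  read b, top Y: go to s2, push W → (s2, abbbba, WW$)
  read a, top W: go to s2, push YW → (s2, bbbba, YWW$)
  read b, top Y: go to s2, push W → (s2, bbba, WWW$)
  read b, top W: go to s2, push ε → (s2, bba, WW$)
  read b, top W: go to s2, push ε → (s2, ba, W$)
  read b, top W: go to s2, push ε → (s2, a, $)
  read a, top $: go to s1, push YY$ → (s1, ε, YY$)
All input consumed in state s1 with stack YY$.

YY$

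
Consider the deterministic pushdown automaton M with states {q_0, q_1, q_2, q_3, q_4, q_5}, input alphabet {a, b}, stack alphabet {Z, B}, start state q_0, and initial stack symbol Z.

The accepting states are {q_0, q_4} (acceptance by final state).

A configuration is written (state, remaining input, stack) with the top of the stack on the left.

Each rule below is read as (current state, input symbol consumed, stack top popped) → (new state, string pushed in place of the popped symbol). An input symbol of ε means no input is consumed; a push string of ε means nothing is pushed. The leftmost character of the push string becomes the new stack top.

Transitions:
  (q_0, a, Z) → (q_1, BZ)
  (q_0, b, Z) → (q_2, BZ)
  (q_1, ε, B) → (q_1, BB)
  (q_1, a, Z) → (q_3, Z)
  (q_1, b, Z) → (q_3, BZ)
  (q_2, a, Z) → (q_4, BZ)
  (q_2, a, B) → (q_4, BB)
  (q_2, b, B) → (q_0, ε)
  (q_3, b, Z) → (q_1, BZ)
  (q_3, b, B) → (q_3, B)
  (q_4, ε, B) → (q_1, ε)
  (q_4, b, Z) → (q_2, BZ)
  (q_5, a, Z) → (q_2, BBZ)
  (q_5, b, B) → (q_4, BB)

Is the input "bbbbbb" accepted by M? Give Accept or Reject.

Accept

(q_0, bbbbbb, Z)
  read b, top Z: go to q_2, push BZ → (q_2, bbbbb, BZ)
  read b, top B: go to q_0, push ε → (q_0, bbbb, Z)
  read b, top Z: go to q_2, push BZ → (q_2, bbb, BZ)
  read b, top B: go to q_0, push ε → (q_0, bb, Z)
  read b, top Z: go to q_2, push BZ → (q_2, b, BZ)
  read b, top B: go to q_0, push ε → (q_0, ε, Z)
All input consumed; state q_0 ∈ F.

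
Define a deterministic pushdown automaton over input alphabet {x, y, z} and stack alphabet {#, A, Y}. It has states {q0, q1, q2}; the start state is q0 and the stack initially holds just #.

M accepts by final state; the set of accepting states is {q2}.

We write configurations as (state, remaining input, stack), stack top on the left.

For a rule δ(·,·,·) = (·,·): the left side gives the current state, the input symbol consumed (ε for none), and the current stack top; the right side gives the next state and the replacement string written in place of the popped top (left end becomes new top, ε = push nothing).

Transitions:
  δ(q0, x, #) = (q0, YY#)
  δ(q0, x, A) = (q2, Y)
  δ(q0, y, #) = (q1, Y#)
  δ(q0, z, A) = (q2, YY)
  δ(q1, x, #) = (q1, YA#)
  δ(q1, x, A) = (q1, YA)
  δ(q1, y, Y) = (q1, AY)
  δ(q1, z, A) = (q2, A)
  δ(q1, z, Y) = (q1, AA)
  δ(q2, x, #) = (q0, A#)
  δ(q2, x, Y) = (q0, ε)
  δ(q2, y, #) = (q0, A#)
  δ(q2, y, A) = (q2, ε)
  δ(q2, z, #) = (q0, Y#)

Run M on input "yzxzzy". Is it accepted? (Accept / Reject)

Accept

(q0, yzxzzy, #)
  read y, top #: go to q1, push Y# → (q1, zxzzy, Y#)
  read z, top Y: go to q1, push AA → (q1, xzzy, AA#)
  read x, top A: go to q1, push YA → (q1, zzy, YAA#)
  read z, top Y: go to q1, push AA → (q1, zy, AAAA#)
  read z, top A: go to q2, push A → (q2, y, AAAA#)
  read y, top A: go to q2, push ε → (q2, ε, AAA#)
All input consumed; state q2 ∈ F.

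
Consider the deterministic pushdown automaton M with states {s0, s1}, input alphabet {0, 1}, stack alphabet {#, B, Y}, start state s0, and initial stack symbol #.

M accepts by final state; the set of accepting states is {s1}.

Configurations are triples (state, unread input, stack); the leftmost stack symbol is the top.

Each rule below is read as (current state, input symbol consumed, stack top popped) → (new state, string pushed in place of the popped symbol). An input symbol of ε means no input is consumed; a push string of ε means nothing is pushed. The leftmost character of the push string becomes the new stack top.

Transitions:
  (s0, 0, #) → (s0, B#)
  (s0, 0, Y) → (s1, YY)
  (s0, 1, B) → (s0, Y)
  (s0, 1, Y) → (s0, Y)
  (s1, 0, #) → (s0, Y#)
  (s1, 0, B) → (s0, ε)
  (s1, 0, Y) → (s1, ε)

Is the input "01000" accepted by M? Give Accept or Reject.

Accept

(s0, 01000, #)
  read 0, top #: go to s0, push B# → (s0, 1000, B#)
  read 1, top B: go to s0, push Y → (s0, 000, Y#)
  read 0, top Y: go to s1, push YY → (s1, 00, YY#)
  read 0, top Y: go to s1, push ε → (s1, 0, Y#)
  read 0, top Y: go to s1, push ε → (s1, ε, #)
All input consumed; state s1 ∈ F.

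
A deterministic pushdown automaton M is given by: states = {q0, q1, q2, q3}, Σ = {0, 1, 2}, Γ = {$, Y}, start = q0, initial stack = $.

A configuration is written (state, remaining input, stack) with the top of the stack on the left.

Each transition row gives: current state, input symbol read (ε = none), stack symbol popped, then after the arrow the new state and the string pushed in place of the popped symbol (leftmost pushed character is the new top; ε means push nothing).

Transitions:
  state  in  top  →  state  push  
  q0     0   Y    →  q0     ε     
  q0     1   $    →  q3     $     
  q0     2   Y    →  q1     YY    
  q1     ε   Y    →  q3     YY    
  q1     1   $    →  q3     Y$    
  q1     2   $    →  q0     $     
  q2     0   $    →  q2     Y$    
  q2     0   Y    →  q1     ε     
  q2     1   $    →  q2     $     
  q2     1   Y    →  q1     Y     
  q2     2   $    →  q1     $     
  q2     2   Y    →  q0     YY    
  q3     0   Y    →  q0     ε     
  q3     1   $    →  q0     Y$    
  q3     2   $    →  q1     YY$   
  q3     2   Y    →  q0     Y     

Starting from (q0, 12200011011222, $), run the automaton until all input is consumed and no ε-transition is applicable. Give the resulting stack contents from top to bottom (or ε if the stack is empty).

YYYYY$

(q0, 12200011011222, $)
  read 1, top $: go to q3, push $ → (q3, 2200011011222, $)
  read 2, top $: go to q1, push YY$ → (q1, 200011011222, YY$)
  ε-move, top Y: go to q3, push YY → (q3, 200011011222, YYY$)
  read 2, top Y: go to q0, push Y → (q0, 00011011222, YYY$)
  read 0, top Y: go to q0, push ε → (q0, 0011011222, YY$)
  read 0, top Y: go to q0, push ε → (q0, 011011222, Y$)
  read 0, top Y: go to q0, push ε → (q0, 11011222, $)
  read 1, top $: go to q3, push $ → (q3, 1011222, $)
  read 1, top $: go to q0, push Y$ → (q0, 011222, Y$)
  read 0, top Y: go to q0, push ε → (q0, 11222, $)
  read 1, top $: go to q3, push $ → (q3, 1222, $)
  read 1, top $: go to q0, push Y$ → (q0, 222, Y$)
  read 2, top Y: go to q1, push YY → (q1, 22, YY$)
  ε-move, top Y: go to q3, push YY → (q3, 22, YYY$)
  read 2, top Y: go to q0, push Y → (q0, 2, YYY$)
  read 2, top Y: go to q1, push YY → (q1, ε, YYYY$)
  ε-move, top Y: go to q3, push YY → (q3, ε, YYYYY$)
All input consumed in state q3 with stack YYYYY$.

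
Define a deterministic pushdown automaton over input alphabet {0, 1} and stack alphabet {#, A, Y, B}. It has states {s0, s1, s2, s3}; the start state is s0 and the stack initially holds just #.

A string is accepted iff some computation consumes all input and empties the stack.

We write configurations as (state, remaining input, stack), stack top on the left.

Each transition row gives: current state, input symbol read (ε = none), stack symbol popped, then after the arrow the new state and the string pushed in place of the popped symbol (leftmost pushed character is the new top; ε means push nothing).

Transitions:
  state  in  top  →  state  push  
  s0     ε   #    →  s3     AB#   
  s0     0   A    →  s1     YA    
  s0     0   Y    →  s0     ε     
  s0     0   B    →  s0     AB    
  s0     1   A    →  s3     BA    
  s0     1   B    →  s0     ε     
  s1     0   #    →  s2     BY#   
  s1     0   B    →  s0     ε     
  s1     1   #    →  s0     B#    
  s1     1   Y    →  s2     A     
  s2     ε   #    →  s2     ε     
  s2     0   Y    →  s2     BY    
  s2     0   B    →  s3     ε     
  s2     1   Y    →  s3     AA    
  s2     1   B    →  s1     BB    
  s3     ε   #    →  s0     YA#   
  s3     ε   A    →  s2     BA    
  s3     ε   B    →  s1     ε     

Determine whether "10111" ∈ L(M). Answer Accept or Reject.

(s0, 10111, #)
  ε-move, top #: go to s3, push AB# → (s3, 10111, AB#)
  ε-move, top A: go to s2, push BA → (s2, 10111, BAB#)
  read 1, top B: go to s1, push BB → (s1, 0111, BBAB#)
  read 0, top B: go to s0, push ε → (s0, 111, BAB#)
  read 1, top B: go to s0, push ε → (s0, 11, AB#)
  read 1, top A: go to s3, push BA → (s3, 1, BAB#)
  ε-move, top B: go to s1, push ε → (s1, 1, AB#)
No transition applies at (s1, 1, AB#); input not fully consumed.

Reject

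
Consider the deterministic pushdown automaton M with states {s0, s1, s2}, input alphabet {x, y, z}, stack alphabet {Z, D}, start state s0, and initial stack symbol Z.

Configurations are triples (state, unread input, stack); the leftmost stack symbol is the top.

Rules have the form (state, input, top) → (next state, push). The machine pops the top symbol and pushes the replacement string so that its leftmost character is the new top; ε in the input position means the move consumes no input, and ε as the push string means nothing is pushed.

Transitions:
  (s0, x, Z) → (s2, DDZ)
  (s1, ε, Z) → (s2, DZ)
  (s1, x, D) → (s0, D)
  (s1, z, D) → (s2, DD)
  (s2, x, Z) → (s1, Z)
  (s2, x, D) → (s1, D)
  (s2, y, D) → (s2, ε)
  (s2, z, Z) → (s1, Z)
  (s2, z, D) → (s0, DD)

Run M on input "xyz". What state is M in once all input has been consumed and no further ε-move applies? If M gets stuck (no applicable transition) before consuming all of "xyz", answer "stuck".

(s0, xyz, Z) ⊢ (s2, yz, DDZ) ⊢ (s2, z, DZ) ⊢ (s0, ε, DDZ)
All input consumed; M is in state s0.

s0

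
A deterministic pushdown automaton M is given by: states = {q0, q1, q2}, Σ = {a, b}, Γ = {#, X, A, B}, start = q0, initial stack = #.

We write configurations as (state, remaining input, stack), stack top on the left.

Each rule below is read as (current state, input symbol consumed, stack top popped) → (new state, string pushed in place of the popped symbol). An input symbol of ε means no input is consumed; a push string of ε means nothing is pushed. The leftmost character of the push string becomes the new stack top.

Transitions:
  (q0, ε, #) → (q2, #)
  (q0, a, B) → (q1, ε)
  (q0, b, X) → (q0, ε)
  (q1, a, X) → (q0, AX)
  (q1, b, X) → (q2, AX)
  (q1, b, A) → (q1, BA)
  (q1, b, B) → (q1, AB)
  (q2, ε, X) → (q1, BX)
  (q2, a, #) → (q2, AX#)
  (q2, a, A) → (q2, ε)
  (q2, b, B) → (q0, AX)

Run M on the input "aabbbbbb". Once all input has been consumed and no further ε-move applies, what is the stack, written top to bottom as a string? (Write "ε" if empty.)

(q0, aabbbbbb, #)
  ε-move, top #: go to q2, push # → (q2, aabbbbbb, #)
  read a, top #: go to q2, push AX# → (q2, abbbbbb, AX#)
  read a, top A: go to q2, push ε → (q2, bbbbbb, X#)
  ε-move, top X: go to q1, push BX → (q1, bbbbbb, BX#)
  read b, top B: go to q1, push AB → (q1, bbbbb, ABX#)
  read b, top A: go to q1, push BA → (q1, bbbb, BABX#)
  read b, top B: go to q1, push AB → (q1, bbb, ABABX#)
  read b, top A: go to q1, push BA → (q1, bb, BABABX#)
  read b, top B: go to q1, push AB → (q1, b, ABABABX#)
  read b, top A: go to q1, push BA → (q1, ε, BABABABX#)
All input consumed in state q1 with stack BABABABX#.

BABABABX#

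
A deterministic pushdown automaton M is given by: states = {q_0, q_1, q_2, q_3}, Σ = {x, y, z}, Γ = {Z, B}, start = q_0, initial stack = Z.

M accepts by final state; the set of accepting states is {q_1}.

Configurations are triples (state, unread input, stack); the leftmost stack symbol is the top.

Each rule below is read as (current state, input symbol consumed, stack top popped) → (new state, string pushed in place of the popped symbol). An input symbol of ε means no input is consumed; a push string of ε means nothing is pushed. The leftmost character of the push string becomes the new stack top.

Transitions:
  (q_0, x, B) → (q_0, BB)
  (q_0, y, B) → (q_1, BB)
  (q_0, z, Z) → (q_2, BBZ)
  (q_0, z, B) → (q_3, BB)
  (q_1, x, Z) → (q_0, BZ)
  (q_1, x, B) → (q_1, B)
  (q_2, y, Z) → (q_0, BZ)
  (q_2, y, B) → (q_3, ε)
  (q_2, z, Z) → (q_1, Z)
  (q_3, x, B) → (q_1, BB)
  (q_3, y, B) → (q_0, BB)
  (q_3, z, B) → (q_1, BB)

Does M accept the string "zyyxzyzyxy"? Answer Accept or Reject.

Accept

(q_0, zyyxzyzyxy, Z)
  read z, top Z: go to q_2, push BBZ → (q_2, yyxzyzyxy, BBZ)
  read y, top B: go to q_3, push ε → (q_3, yxzyzyxy, BZ)
  read y, top B: go to q_0, push BB → (q_0, xzyzyxy, BBZ)
  read x, top B: go to q_0, push BB → (q_0, zyzyxy, BBBZ)
  read z, top B: go to q_3, push BB → (q_3, yzyxy, BBBBZ)
  read y, top B: go to q_0, push BB → (q_0, zyxy, BBBBBZ)
  read z, top B: go to q_3, push BB → (q_3, yxy, BBBBBBZ)
  read y, top B: go to q_0, push BB → (q_0, xy, BBBBBBBZ)
  read x, top B: go to q_0, push BB → (q_0, y, BBBBBBBBZ)
  read y, top B: go to q_1, push BB → (q_1, ε, BBBBBBBBBZ)
All input consumed; state q_1 ∈ F.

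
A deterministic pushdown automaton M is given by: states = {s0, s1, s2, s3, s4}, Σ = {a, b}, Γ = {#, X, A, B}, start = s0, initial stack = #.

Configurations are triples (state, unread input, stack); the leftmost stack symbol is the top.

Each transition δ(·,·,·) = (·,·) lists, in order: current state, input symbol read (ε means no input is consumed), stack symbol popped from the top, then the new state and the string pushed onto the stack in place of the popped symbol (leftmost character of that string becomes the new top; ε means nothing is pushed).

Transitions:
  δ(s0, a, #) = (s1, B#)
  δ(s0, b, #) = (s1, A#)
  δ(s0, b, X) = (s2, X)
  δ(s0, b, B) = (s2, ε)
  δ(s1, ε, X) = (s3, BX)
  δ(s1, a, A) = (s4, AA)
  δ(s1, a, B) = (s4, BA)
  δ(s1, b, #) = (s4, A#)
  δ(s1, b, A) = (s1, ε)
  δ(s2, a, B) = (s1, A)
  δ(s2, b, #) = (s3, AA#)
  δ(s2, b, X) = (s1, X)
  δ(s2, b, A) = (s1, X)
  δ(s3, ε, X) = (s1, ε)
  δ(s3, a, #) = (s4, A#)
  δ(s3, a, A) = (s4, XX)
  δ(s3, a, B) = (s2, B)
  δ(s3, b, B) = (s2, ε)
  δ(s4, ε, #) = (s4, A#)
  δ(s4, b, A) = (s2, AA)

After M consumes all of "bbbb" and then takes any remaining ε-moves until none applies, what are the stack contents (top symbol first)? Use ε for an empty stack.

(s0, bbbb, #)
  read b, top #: go to s1, push A# → (s1, bbb, A#)
  read b, top A: go to s1, push ε → (s1, bb, #)
  read b, top #: go to s4, push A# → (s4, b, A#)
  read b, top A: go to s2, push AA → (s2, ε, AA#)
All input consumed in state s2 with stack AA#.

AA#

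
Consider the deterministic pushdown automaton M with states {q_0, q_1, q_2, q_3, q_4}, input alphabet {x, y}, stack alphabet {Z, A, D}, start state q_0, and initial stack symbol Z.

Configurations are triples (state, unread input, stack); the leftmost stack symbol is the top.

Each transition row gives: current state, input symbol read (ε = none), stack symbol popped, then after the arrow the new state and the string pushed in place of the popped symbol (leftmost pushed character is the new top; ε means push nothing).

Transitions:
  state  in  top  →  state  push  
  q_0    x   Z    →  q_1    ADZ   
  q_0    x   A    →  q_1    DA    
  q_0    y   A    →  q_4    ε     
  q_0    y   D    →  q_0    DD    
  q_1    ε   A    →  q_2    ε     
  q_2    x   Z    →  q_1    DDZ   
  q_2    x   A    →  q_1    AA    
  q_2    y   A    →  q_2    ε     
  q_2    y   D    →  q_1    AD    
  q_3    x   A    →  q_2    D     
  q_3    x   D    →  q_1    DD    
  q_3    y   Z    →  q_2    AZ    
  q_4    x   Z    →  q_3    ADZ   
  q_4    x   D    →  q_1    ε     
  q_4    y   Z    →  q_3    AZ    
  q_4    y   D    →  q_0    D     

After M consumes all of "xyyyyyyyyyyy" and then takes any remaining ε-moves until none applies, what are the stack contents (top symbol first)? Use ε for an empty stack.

(q_0, xyyyyyyyyyyy, Z) ⊢ (q_1, yyyyyyyyyyy, ADZ) ⊢ (q_2, yyyyyyyyyyy, DZ) ⊢ (q_1, yyyyyyyyyy, ADZ) ⊢ (q_2, yyyyyyyyyy, DZ) ⊢ (q_1, yyyyyyyyy, ADZ) ⊢ (q_2, yyyyyyyyy, DZ) ⊢ (q_1, yyyyyyyy, ADZ) ⊢ (q_2, yyyyyyyy, DZ) ⊢ (q_1, yyyyyyy, ADZ) ⊢ (q_2, yyyyyyy, DZ) ⊢ (q_1, yyyyyy, ADZ) ⊢ (q_2, yyyyyy, DZ) ⊢ (q_1, yyyyy, ADZ) ⊢ (q_2, yyyyy, DZ) ⊢ (q_1, yyyy, ADZ) ⊢ (q_2, yyyy, DZ) ⊢ (q_1, yyy, ADZ) ⊢ (q_2, yyy, DZ) ⊢ (q_1, yy, ADZ) ⊢ (q_2, yy, DZ) ⊢ (q_1, y, ADZ) ⊢ (q_2, y, DZ) ⊢ (q_1, ε, ADZ) ⊢ (q_2, ε, DZ)
All input consumed in state q_2 with stack DZ.

DZ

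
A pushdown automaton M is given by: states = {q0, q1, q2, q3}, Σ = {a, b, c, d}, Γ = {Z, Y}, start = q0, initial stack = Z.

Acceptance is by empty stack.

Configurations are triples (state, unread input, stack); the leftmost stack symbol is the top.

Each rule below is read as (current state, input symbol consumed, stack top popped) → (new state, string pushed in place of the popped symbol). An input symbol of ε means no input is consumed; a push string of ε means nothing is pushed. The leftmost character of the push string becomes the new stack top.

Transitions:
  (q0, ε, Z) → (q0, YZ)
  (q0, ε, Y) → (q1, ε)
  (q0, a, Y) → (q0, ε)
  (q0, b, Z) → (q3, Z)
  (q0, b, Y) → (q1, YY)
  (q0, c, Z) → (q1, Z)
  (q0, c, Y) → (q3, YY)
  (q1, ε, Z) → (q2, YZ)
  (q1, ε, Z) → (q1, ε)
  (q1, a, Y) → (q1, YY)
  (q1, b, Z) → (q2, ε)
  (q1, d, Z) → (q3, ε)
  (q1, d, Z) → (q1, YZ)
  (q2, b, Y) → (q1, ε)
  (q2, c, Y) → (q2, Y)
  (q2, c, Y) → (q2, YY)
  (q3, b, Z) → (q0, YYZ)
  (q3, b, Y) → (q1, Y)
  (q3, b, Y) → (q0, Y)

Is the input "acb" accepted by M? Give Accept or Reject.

One accepting computation: (q0, acb, Z) ⊢ (q0, acb, YZ) ⊢ (q0, cb, Z) ⊢ (q1, b, Z) ⊢ (q2, ε, ε)
All input consumed and the stack is empty.

Accept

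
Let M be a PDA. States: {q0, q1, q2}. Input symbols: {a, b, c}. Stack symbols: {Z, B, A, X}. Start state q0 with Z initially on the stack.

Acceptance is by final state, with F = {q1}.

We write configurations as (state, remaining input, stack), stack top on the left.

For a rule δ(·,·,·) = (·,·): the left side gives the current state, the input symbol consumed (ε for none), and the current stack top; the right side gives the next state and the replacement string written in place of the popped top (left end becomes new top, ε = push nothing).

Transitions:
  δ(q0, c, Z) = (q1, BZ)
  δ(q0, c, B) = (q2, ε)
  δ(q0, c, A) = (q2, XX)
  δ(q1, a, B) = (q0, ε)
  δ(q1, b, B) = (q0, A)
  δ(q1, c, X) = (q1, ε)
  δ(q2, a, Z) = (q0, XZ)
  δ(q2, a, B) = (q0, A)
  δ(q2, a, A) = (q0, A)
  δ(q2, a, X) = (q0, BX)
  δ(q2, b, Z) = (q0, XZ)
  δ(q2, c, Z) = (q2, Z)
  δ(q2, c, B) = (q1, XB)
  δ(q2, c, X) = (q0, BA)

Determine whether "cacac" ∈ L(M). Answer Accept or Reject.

Accept

One accepting computation: (q0, cacac, Z) ⊢ (q1, acac, BZ) ⊢ (q0, cac, Z) ⊢ (q1, ac, BZ) ⊢ (q0, c, Z) ⊢ (q1, ε, BZ)
All input consumed and state q1 ∈ F.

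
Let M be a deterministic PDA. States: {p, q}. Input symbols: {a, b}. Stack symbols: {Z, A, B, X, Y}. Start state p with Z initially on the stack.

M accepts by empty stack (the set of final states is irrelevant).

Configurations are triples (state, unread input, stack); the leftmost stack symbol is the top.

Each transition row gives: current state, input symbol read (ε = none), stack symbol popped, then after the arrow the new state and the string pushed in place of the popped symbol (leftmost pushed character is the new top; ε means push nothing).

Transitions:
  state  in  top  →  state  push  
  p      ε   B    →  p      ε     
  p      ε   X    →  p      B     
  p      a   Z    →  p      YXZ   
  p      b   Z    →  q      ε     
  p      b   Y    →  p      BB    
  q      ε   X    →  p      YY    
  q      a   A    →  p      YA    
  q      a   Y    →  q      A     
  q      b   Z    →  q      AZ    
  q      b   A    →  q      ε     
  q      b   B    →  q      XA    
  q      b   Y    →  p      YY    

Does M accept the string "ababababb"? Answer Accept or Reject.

Accept

(p, ababababb, Z)
  read a, top Z: go to p, push YXZ → (p, babababb, YXZ)
  read b, top Y: go to p, push BB → (p, abababb, BBXZ)
  ε-move, top B: go to p, push ε → (p, abababb, BXZ)
  ε-move, top B: go to p, push ε → (p, abababb, XZ)
  ε-move, top X: go to p, push B → (p, abababb, BZ)
  ε-move, top B: go to p, push ε → (p, abababb, Z)
  read a, top Z: go to p, push YXZ → (p, bababb, YXZ)
  read b, top Y: go to p, push BB → (p, ababb, BBXZ)
  ε-move, top B: go to p, push ε → (p, ababb, BXZ)
  ε-move, top B: go to p, push ε → (p, ababb, XZ)
  ε-move, top X: go to p, push B → (p, ababb, BZ)
  ε-move, top B: go to p, push ε → (p, ababb, Z)
  read a, top Z: go to p, push YXZ → (p, babb, YXZ)
  read b, top Y: go to p, push BB → (p, abb, BBXZ)
  ε-move, top B: go to p, push ε → (p, abb, BXZ)
  ε-move, top B: go to p, push ε → (p, abb, XZ)
  ε-move, top X: go to p, push B → (p, abb, BZ)
  ε-move, top B: go to p, push ε → (p, abb, Z)
  read a, top Z: go to p, push YXZ → (p, bb, YXZ)
  read b, top Y: go to p, push BB → (p, b, BBXZ)
  ε-move, top B: go to p, push ε → (p, b, BXZ)
  ε-move, top B: go to p, push ε → (p, b, XZ)
  ε-move, top X: go to p, push B → (p, b, BZ)
  ε-move, top B: go to p, push ε → (p, b, Z)
  read b, top Z: go to q, push ε → (q, ε, ε)
All input consumed and the stack is empty.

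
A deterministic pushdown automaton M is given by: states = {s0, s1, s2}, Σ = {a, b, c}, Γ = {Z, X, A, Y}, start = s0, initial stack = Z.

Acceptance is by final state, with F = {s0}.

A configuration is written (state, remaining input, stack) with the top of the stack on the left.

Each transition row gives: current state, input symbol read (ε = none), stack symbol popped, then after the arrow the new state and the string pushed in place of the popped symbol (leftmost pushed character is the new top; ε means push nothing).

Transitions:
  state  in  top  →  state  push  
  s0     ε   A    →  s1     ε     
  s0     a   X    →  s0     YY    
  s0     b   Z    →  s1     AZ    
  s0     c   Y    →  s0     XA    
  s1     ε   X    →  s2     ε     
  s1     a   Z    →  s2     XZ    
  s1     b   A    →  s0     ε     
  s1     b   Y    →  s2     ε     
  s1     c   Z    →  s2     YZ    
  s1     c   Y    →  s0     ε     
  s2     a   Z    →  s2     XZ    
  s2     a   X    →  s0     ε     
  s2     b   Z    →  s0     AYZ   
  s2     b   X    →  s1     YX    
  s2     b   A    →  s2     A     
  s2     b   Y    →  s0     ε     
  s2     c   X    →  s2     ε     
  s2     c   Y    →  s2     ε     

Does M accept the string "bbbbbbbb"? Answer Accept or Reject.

Accept

(s0, bbbbbbbb, Z)
  read b, top Z: go to s1, push AZ → (s1, bbbbbbb, AZ)
  read b, top A: go to s0, push ε → (s0, bbbbbb, Z)
  read b, top Z: go to s1, push AZ → (s1, bbbbb, AZ)
  read b, top A: go to s0, push ε → (s0, bbbb, Z)
  read b, top Z: go to s1, push AZ → (s1, bbb, AZ)
  read b, top A: go to s0, push ε → (s0, bb, Z)
  read b, top Z: go to s1, push AZ → (s1, b, AZ)
  read b, top A: go to s0, push ε → (s0, ε, Z)
All input consumed; state s0 ∈ F.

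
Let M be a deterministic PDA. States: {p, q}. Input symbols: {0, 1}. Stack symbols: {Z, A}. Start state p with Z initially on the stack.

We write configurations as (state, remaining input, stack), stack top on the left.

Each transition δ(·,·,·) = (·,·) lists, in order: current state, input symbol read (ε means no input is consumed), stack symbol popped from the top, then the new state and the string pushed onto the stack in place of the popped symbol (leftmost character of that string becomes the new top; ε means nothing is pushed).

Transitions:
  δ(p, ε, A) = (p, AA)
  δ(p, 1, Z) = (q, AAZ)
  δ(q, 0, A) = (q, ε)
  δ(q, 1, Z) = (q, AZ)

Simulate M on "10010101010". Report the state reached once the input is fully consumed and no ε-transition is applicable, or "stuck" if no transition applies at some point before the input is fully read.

q

(p, 10010101010, Z)
  read 1, top Z: go to q, push AAZ → (q, 0010101010, AAZ)
  read 0, top A: go to q, push ε → (q, 010101010, AZ)
  read 0, top A: go to q, push ε → (q, 10101010, Z)
  read 1, top Z: go to q, push AZ → (q, 0101010, AZ)
  read 0, top A: go to q, push ε → (q, 101010, Z)
  read 1, top Z: go to q, push AZ → (q, 01010, AZ)
  read 0, top A: go to q, push ε → (q, 1010, Z)
  read 1, top Z: go to q, push AZ → (q, 010, AZ)
  read 0, top A: go to q, push ε → (q, 10, Z)
  read 1, top Z: go to q, push AZ → (q, 0, AZ)
  read 0, top A: go to q, push ε → (q, ε, Z)
All input consumed; M is in state q.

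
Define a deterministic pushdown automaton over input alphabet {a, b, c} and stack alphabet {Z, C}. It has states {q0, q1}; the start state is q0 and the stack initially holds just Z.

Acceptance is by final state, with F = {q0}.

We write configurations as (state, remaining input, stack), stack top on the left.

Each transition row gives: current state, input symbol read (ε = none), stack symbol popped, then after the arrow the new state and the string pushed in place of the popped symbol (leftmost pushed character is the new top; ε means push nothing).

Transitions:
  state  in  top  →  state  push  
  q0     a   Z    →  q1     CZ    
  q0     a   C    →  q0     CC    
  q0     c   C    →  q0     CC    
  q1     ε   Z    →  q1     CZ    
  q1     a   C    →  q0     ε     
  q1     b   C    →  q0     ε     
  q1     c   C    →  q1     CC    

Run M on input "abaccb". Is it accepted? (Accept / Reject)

(q0, abaccb, Z)
  read a, top Z: go to q1, push CZ → (q1, baccb, CZ)
  read b, top C: go to q0, push ε → (q0, accb, Z)
  read a, top Z: go to q1, push CZ → (q1, ccb, CZ)
  read c, top C: go to q1, push CC → (q1, cb, CCZ)
  read c, top C: go to q1, push CC → (q1, b, CCCZ)
  read b, top C: go to q0, push ε → (q0, ε, CCZ)
All input consumed; state q0 ∈ F.

Accept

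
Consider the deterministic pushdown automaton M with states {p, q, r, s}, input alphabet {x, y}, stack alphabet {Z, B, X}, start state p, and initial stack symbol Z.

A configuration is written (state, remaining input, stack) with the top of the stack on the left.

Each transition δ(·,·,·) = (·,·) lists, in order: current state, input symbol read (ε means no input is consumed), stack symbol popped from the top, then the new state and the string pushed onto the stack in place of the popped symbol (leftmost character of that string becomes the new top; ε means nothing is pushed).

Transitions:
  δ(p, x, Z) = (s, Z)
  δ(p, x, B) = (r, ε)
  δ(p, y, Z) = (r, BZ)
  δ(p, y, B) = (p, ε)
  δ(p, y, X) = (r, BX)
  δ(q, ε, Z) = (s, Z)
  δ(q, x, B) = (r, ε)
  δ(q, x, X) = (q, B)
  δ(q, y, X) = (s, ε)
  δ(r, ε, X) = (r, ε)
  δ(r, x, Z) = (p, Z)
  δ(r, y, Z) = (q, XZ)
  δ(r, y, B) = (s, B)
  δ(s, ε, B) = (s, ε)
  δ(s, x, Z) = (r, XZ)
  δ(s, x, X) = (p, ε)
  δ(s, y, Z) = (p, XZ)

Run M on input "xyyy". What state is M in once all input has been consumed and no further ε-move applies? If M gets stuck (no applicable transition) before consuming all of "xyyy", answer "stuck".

(p, xyyy, Z)
  read x, top Z: go to s, push Z → (s, yyy, Z)
  read y, top Z: go to p, push XZ → (p, yy, XZ)
  read y, top X: go to r, push BX → (r, y, BXZ)
  read y, top B: go to s, push B → (s, ε, BXZ)
  ε-move, top B: go to s, push ε → (s, ε, XZ)
All input consumed; M is in state s.

s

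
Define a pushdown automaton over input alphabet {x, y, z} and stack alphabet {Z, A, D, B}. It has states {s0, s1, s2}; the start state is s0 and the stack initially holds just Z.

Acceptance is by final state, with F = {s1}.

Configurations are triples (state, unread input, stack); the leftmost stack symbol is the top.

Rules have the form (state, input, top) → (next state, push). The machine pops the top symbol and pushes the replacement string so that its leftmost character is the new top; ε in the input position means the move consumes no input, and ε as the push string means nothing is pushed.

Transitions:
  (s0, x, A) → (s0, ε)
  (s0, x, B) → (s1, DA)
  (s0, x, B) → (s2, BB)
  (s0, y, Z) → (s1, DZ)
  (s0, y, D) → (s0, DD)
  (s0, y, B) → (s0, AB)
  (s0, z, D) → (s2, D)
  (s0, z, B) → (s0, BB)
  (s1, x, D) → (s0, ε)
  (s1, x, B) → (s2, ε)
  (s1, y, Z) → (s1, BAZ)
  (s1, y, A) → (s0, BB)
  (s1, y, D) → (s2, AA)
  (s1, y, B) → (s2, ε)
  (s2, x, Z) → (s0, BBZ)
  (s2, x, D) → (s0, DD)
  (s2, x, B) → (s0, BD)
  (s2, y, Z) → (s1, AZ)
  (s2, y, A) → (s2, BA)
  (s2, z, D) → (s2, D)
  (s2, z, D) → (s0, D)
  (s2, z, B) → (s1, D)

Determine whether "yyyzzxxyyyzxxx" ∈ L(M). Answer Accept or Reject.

No computation consumes all input and reaches a final state.

Reject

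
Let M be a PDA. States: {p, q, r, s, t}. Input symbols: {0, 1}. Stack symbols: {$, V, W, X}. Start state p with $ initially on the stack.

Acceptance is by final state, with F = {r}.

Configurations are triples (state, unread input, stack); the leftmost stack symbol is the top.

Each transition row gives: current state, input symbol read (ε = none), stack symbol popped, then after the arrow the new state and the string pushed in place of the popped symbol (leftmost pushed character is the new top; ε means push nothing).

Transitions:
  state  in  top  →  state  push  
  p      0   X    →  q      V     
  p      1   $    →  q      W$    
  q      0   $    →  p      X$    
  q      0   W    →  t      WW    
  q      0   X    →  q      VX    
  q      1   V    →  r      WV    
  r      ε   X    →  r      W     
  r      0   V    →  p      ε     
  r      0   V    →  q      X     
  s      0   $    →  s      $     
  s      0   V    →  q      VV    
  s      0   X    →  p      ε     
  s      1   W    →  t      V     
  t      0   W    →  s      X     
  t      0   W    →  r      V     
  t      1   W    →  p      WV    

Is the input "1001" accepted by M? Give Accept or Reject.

No computation consumes all input and reaches a final state.

Reject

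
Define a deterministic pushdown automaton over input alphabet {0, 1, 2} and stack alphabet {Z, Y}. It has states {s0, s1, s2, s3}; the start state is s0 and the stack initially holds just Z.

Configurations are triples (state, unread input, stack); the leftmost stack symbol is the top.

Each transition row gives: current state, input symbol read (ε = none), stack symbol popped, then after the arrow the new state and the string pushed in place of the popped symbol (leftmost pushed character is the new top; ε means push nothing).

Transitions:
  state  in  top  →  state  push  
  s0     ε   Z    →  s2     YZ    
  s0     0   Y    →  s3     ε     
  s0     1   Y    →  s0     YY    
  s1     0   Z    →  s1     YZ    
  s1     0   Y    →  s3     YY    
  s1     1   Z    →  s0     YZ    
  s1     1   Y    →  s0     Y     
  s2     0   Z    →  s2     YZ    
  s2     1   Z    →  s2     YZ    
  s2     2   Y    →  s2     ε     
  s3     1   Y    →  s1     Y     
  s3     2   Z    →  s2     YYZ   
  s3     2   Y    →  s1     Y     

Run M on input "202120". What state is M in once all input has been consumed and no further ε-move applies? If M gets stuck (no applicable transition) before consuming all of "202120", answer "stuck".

s2

(s0, 202120, Z)
  ε-move, top Z: go to s2, push YZ → (s2, 202120, YZ)
  read 2, top Y: go to s2, push ε → (s2, 02120, Z)
  read 0, top Z: go to s2, push YZ → (s2, 2120, YZ)
  read 2, top Y: go to s2, push ε → (s2, 120, Z)
  read 1, top Z: go to s2, push YZ → (s2, 20, YZ)
  read 2, top Y: go to s2, push ε → (s2, 0, Z)
  read 0, top Z: go to s2, push YZ → (s2, ε, YZ)
All input consumed; M is in state s2.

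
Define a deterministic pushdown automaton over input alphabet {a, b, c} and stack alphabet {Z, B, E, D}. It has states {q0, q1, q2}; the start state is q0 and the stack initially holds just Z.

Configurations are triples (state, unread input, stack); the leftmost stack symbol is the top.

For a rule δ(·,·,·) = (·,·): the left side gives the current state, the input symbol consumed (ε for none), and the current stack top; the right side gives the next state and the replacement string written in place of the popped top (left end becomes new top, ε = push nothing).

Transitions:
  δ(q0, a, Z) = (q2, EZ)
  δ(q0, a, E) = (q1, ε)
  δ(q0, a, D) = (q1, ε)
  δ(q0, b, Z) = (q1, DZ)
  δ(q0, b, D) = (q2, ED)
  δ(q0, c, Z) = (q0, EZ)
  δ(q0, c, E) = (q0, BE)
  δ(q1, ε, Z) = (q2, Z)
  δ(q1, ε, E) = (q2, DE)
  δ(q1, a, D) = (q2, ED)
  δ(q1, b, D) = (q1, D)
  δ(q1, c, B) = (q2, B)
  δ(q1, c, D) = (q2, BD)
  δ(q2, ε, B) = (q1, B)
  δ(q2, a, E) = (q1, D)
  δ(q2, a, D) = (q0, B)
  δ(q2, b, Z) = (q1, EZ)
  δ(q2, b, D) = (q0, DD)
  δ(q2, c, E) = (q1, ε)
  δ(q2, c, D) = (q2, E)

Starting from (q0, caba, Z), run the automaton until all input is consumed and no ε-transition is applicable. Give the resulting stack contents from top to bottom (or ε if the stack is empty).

(q0, caba, Z)
  read c, top Z: go to q0, push EZ → (q0, aba, EZ)
  read a, top E: go to q1, push ε → (q1, ba, Z)
  ε-move, top Z: go to q2, push Z → (q2, ba, Z)
  read b, top Z: go to q1, push EZ → (q1, a, EZ)
  ε-move, top E: go to q2, push DE → (q2, a, DEZ)
  read a, top D: go to q0, push B → (q0, ε, BEZ)
All input consumed in state q0 with stack BEZ.

BEZ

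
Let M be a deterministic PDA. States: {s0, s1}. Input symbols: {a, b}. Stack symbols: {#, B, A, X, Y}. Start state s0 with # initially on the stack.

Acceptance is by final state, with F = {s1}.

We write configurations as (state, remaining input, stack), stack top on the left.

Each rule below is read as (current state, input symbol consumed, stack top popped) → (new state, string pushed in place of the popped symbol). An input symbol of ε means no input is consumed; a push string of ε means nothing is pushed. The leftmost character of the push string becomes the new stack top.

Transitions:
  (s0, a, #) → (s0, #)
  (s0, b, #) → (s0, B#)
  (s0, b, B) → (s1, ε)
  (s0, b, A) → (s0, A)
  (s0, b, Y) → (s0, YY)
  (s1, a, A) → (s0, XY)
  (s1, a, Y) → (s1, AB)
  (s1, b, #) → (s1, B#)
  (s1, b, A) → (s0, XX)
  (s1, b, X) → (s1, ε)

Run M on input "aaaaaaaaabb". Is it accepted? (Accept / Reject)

Accept

(s0, aaaaaaaaabb, #)
  read a, top #: go to s0, push # → (s0, aaaaaaaabb, #)
  read a, top #: go to s0, push # → (s0, aaaaaaabb, #)
  read a, top #: go to s0, push # → (s0, aaaaaabb, #)
  read a, top #: go to s0, push # → (s0, aaaaabb, #)
  read a, top #: go to s0, push # → (s0, aaaabb, #)
  read a, top #: go to s0, push # → (s0, aaabb, #)
  read a, top #: go to s0, push # → (s0, aabb, #)
  read a, top #: go to s0, push # → (s0, abb, #)
  read a, top #: go to s0, push # → (s0, bb, #)
  read b, top #: go to s0, push B# → (s0, b, B#)
  read b, top B: go to s1, push ε → (s1, ε, #)
All input consumed; state s1 ∈ F.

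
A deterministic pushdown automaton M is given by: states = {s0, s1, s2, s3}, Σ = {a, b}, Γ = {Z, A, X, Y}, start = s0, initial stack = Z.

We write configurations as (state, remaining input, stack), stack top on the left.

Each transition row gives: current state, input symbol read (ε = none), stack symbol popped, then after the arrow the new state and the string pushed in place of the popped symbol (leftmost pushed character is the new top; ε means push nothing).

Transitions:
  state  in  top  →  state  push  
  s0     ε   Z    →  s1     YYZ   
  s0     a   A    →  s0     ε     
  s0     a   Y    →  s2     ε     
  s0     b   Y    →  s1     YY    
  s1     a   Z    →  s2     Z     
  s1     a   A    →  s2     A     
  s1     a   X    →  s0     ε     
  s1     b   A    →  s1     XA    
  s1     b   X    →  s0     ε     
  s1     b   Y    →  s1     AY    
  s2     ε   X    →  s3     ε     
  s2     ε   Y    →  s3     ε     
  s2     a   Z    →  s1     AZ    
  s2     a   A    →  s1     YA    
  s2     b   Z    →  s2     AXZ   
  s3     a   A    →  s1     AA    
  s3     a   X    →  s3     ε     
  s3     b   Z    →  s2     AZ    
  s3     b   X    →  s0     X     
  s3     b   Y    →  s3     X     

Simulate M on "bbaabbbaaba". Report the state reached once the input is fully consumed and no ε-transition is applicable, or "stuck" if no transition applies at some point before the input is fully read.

stuck

(s0, bbaabbbaaba, Z) ⊢ (s1, bbaabbbaaba, YYZ) ⊢ (s1, baabbbaaba, AYYZ) ⊢ (s1, aabbbaaba, XAYYZ) ⊢ (s0, abbbaaba, AYYZ) ⊢ (s0, bbbaaba, YYZ) ⊢ (s1, bbaaba, YYYZ) ⊢ (s1, baaba, AYYYZ) ⊢ (s1, aaba, XAYYYZ) ⊢ (s0, aba, AYYYZ) ⊢ (s0, ba, YYYZ) ⊢ (s1, a, YYYYZ)
No transition for (s1, a, top Y); M blocks with input a remaining.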